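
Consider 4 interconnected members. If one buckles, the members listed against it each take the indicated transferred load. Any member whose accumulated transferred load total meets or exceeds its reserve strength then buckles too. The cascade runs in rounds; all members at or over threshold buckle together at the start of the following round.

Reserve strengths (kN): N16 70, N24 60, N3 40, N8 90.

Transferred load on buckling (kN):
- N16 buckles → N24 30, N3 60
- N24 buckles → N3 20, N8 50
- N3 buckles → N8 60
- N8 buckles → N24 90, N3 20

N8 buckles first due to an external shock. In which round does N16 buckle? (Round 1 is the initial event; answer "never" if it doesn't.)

never

Round 1 — N8 buckles (initial).
  N24: +90 → 90 ≥ 60
  N3: +20 → 20 < 40
Round 2 — N24 buckles.
  N3: +20 → 40 ≥ 40
Round 3 — N3 buckles.
No further bucklings.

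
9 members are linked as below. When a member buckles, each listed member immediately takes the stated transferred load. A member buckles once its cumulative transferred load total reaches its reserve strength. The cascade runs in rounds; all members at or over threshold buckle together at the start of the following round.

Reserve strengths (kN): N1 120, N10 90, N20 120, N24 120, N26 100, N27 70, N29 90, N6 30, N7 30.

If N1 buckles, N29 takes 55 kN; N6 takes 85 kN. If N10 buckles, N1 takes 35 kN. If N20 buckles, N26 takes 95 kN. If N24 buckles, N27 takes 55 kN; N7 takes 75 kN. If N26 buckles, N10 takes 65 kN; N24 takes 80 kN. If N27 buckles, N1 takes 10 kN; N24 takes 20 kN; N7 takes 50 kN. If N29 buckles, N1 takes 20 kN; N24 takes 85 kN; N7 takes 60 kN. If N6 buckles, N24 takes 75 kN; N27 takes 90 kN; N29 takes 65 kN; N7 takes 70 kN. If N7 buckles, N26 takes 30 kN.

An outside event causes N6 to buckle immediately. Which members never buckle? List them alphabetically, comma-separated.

Round 1 — N6 buckles (initial).
  N24: +75 → 75 < 120
  N27: +90 → 90 ≥ 70
  N29: +65 → 65 < 90
  N7: +70 → 70 ≥ 30
Round 2 — N27, N7 buckle.
  N1: +10 → 10 < 120
  N24: +20 → 95 < 120
  N26: +30 → 30 < 100
No further bucklings.

N1, N10, N20, N24, N26, N29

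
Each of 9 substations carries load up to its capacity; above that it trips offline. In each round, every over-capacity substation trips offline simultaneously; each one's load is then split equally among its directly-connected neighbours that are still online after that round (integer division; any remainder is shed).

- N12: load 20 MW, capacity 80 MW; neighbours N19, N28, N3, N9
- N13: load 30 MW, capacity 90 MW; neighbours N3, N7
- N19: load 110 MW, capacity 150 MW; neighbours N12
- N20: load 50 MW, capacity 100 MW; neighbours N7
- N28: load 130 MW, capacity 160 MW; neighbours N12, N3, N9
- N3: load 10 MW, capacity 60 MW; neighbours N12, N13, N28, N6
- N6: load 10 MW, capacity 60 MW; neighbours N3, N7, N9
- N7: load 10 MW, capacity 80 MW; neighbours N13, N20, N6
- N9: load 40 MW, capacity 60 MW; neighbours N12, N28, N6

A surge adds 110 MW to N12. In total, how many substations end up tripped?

Round 1 — N12 at 130 > 80. N12 trips offline.
  N12 sheds 130 MW to N19, N28, N3, N9: 32 each (2 lost).
    N19: 110+32 = 142 ≤ 150
    N28: 130+32 = 162 > 160
    N3: 10+32 = 42 ≤ 60
    N9: 40+32 = 72 > 60
Round 2 — N28, N9 trip offline.
  N28 sheds 162 MW to N3: 162 each.
    N3: 42+162 = 204 > 60
  N9 sheds 72 MW to N6: 72 each.
    N6: 10+72 = 82 > 60
Round 3 — N3, N6 trip offline.
  N3 sheds 204 MW to N13: 204 each.
    N13: 30+204 = 234 > 90
  N6 sheds 82 MW to N7: 82 each.
    N7: 10+82 = 92 > 80
Round 4 — N13, N7 trip offline.
  N13 sheds 234 MW: no online neighbours, lost.
  N7 sheds 92 MW to N20: 92 each.
    N20: 50+92 = 142 > 100
Round 5 — N20 trips offline.
  N20 sheds 142 MW: no online neighbours, lost.
No further trips.

8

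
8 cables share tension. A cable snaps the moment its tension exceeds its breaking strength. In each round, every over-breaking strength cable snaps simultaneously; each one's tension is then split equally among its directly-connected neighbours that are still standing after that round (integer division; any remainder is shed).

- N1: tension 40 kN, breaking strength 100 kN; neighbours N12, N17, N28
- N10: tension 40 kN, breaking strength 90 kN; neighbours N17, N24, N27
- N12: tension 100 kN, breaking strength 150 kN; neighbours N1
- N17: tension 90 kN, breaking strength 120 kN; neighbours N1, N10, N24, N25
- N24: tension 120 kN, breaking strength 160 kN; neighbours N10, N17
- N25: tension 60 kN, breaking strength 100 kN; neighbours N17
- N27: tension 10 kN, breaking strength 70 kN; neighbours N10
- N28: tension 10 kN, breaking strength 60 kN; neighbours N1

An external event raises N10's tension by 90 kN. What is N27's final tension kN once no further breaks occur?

Round 1 — N10 at 130 > 90. N10 snaps.
  N10 sheds 130 kN to N17, N24, N27: 43 each (1 lost).
    N17: 90+43 = 133 > 120
    N24: 120+43 = 163 > 160
    N27: 10+43 = 53 ≤ 70
Round 2 — N17, N24 snap.
  N17 sheds 133 kN to N1, N25: 66 each (1 lost).
    N1: 40+66 = 106 > 100
    N25: 60+66 = 126 > 100
  N24 sheds 163 kN: no online neighbours, lost.
Round 3 — N1, N25 snap.
  N1 sheds 106 kN to N12, N28: 53 each.
    N12: 100+53 = 153 > 150
    N28: 10+53 = 63 > 60
  N25 sheds 126 kN: no online neighbours, lost.
Round 4 — N12, N28 snap.
  N12 sheds 153 kN: no online neighbours, lost.
  N28 sheds 63 kN: no online neighbours, lost.
No further breaks.

53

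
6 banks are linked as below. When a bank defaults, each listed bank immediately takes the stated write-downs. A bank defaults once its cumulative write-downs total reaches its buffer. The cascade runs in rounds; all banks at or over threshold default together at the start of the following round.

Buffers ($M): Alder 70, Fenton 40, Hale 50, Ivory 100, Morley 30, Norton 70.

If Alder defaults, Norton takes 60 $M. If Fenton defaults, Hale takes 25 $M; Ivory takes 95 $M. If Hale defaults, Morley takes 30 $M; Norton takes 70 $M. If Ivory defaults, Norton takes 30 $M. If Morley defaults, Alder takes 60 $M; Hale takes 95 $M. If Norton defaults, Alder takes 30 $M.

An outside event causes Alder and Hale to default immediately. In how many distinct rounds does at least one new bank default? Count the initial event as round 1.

2

Round 1 — Alder, Hale default (initial).
  Morley: +30 → 30 ≥ 30
  Norton: +60+70 → 130 ≥ 70
Round 2 — Morley, Norton default.
No further defaults.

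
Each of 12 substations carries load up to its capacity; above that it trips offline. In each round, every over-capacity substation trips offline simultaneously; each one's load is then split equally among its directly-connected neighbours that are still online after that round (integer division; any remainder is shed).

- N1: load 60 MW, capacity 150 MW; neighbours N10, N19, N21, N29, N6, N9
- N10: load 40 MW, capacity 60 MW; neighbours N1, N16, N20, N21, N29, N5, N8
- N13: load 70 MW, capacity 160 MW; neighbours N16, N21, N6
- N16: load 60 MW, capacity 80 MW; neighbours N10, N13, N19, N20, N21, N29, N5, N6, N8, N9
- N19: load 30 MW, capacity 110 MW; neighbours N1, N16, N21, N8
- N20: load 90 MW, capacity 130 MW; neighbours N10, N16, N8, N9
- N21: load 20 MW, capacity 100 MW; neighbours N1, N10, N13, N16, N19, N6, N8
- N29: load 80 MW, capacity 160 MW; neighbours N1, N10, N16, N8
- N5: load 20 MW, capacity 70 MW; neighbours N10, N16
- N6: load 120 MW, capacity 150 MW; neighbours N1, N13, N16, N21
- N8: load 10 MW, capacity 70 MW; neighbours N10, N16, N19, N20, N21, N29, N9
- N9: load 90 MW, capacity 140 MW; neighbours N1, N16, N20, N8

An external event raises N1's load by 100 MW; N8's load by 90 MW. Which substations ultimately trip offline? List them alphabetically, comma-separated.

N1, N10, N13, N16, N19, N20, N21, N6, N8, N9

Round 1 — N1 at 160 > 150; N8 at 100 > 70. N1, N8 trip offline.
  N1 sheds 160 MW to N10, N19, N21, N29, N6, N9: 26 each (4 lost).
    N10: 40+26 = 66 > 60
    N19: 30+26 = 56 ≤ 110
    N21: 20+26 = 46 ≤ 100
    N29: 80+26 = 106 ≤ 160
    N6: 120+26 = 146 ≤ 150
    N9: 90+26 = 116 ≤ 140
  N8 sheds 100 MW to N10, N16, N19, N20, N21, N29, N9: 14 each (2 lost).
    N10: 66+14 = 80 > 60
    N16: 60+14 = 74 ≤ 80
    N19: 56+14 = 70 ≤ 110
    N20: 90+14 = 104 ≤ 130
    N21: 46+14 = 60 ≤ 100
    N29: 106+14 = 120 ≤ 160
    N9: 116+14 = 130 ≤ 140
Round 2 — N10 trips offline.
  N10 sheds 80 MW to N16, N20, N21, N29, N5: 16 each.
    N16: 74+16 = 90 > 80
    N20: 104+16 = 120 ≤ 130
    N21: 60+16 = 76 ≤ 100
    N29: 120+16 = 136 ≤ 160
    N5: 20+16 = 36 ≤ 70
Round 3 — N16 trips offline.
  N16 sheds 90 MW to N13, N19, N20, N21, N29, N5, N6, N9: 11 each (2 lost).
    N13: 70+11 = 81 ≤ 160
    N19: 70+11 = 81 ≤ 110
    N20: 120+11 = 131 > 130
    N21: 76+11 = 87 ≤ 100
    N29: 136+11 = 147 ≤ 160
    N5: 36+11 = 47 ≤ 70
    N6: 146+11 = 157 > 150
    N9: 130+11 = 141 > 140
Round 4 — N20, N6, N9 trip offline.
  N20 sheds 131 MW: no online neighbours, lost.
  N6 sheds 157 MW to N13, N21: 78 each (1 lost).
    N13: 81+78 = 159 ≤ 160
    N21: 87+78 = 165 > 100
  N9 sheds 141 MW: no online neighbours, lost.
Round 5 — N21 trips offline.
  N21 sheds 165 MW to N13, N19: 82 each (1 lost).
    N13: 159+82 = 241 > 160
    N19: 81+82 = 163 > 110
Round 6 — N13, N19 trip offline.
  N13 sheds 241 MW: no online neighbours, lost.
  N19 sheds 163 MW: no online neighbours, lost.
No further trips.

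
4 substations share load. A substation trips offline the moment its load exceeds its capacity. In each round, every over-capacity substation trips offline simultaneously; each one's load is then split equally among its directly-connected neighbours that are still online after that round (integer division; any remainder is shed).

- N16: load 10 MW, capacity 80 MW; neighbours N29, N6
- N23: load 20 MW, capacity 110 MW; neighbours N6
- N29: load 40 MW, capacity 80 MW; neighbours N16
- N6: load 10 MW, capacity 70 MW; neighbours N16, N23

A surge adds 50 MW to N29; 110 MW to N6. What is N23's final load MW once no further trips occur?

80

Round 1 — N29 at 90 > 80; N6 at 120 > 70. N29, N6 trip offline.
  N29 sheds 90 MW to N16: 90 each.
    N16: 10+90 = 100 > 80
  N6 sheds 120 MW to N16, N23: 60 each.
    N16: 100+60 = 160 > 80
    N23: 20+60 = 80 ≤ 110
Round 2 — N16 trips offline.
  N16 sheds 160 MW: no online neighbours, lost.
No further trips.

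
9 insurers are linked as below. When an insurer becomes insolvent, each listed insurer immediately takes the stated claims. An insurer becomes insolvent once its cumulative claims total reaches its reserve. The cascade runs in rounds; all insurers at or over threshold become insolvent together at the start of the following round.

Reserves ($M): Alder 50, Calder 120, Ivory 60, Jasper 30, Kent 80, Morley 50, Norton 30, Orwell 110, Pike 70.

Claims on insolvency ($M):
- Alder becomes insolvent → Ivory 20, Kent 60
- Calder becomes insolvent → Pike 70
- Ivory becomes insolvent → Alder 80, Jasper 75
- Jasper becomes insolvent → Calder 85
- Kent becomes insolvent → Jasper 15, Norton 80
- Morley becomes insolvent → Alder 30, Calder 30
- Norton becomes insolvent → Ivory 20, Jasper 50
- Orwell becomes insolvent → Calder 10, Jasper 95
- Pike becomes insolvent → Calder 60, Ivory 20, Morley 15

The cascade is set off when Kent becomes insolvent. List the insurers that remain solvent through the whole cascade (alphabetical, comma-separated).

Round 1 — Kent becomes insolvent (initial).
  Jasper: +15 → 15 < 30
  Norton: +80 → 80 ≥ 30
Round 2 — Norton becomes insolvent.
  Ivory: +20 → 20 < 60
  Jasper: +50 → 65 ≥ 30
Round 3 — Jasper becomes insolvent.
  Calder: +85 → 85 < 120
No further insolvencies.

Alder, Calder, Ivory, Morley, Orwell, Pike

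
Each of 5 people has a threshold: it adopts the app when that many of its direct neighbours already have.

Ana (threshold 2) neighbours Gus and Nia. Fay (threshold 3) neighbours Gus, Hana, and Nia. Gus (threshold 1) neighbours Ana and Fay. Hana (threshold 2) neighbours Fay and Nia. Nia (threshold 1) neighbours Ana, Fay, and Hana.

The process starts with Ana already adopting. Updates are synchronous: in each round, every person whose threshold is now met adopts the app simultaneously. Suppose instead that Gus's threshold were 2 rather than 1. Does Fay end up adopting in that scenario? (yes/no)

With Gus's threshold at 2:
Round 1 — Ana adopts the app (initial).
Round 2 — checking thresholds:
  Gus: 1 of 2 neighbours < 2, not yet.
  Nia: 1 of 3 neighbours ≥ 1, adopts the app.
Round 3 — no new adoptions; cascade stops.

no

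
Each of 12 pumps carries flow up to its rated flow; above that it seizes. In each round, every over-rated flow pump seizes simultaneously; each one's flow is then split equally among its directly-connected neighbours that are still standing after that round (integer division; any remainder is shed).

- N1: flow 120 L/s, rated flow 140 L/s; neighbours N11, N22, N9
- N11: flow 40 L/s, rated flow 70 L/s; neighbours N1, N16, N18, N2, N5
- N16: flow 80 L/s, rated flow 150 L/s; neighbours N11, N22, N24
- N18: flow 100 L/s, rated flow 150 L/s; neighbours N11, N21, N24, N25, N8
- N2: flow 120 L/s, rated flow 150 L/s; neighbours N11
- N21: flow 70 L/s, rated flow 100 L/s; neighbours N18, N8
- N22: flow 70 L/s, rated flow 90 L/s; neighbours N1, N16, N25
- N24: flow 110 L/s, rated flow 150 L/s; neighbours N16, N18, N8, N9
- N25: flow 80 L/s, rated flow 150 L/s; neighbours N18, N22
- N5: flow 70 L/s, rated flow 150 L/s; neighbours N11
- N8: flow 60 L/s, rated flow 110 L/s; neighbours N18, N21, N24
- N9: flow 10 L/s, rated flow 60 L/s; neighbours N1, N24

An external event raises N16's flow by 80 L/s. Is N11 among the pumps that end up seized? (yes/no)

Round 1 — N16 at 160 > 150. N16 seizes.
  N16 sheds 160 L/s to N11, N22, N24: 53 each (1 lost).
    N11: 40+53 = 93 > 70
    N22: 70+53 = 123 > 90
    N24: 110+53 = 163 > 150
Round 2 — N11, N22, N24 seize.
  N11 sheds 93 L/s to N1, N18, N2, N5: 23 each (1 lost).
    N1: 120+23 = 143 > 140
    N18: 100+23 = 123 ≤ 150
    N2: 120+23 = 143 ≤ 150
    N5: 70+23 = 93 ≤ 150
  N22 sheds 123 L/s to N1, N25: 61 each (1 lost).
    N1: 143+61 = 204 > 140
    N25: 80+61 = 141 ≤ 150
  N24 sheds 163 L/s to N18, N8, N9: 54 each (1 lost).
    N18: 123+54 = 177 > 150
    N8: 60+54 = 114 > 110
    N9: 10+54 = 64 > 60
Round 3 — N1, N18, N8, N9 seize.
  N1 sheds 204 L/s: no online neighbours, lost.
  N18 sheds 177 L/s to N21, N25: 88 each (1 lost).
    N21: 70+88 = 158 > 100
    N25: 141+88 = 229 > 150
  N8 sheds 114 L/s to N21: 114 each.
    N21: 158+114 = 272 > 100
  N9 sheds 64 L/s: no online neighbours, lost.
Round 4 — N21, N25 seize.
  N21 sheds 272 L/s: no online neighbours, lost.
  N25 sheds 229 L/s: no online neighbours, lost.
No further seizures.

yes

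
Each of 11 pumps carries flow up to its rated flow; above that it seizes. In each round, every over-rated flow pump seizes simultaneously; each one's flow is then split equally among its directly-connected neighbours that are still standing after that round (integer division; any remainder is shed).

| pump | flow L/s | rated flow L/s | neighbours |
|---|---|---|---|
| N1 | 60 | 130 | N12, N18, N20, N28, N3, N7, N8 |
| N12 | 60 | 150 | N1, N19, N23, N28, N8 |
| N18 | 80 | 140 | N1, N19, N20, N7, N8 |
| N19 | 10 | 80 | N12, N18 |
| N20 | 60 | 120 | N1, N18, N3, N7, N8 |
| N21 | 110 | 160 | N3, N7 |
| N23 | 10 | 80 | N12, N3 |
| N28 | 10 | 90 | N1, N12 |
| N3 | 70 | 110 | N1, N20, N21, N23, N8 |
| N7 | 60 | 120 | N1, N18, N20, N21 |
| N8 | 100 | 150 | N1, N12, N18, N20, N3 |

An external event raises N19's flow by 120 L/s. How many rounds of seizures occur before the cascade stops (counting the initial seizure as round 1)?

Round 1 — N19 at 130 > 80. N19 seizes.
  N19 sheds 130 L/s to N12, N18: 65 each.
    N12: 60+65 = 125 ≤ 150
    N18: 80+65 = 145 > 140
Round 2 — N18 seizes.
  N18 sheds 145 L/s to N1, N20, N7, N8: 36 each (1 lost).
    N1: 60+36 = 96 ≤ 130
    N20: 60+36 = 96 ≤ 120
    N7: 60+36 = 96 ≤ 120
    N8: 100+36 = 136 ≤ 150
No further seizures.

2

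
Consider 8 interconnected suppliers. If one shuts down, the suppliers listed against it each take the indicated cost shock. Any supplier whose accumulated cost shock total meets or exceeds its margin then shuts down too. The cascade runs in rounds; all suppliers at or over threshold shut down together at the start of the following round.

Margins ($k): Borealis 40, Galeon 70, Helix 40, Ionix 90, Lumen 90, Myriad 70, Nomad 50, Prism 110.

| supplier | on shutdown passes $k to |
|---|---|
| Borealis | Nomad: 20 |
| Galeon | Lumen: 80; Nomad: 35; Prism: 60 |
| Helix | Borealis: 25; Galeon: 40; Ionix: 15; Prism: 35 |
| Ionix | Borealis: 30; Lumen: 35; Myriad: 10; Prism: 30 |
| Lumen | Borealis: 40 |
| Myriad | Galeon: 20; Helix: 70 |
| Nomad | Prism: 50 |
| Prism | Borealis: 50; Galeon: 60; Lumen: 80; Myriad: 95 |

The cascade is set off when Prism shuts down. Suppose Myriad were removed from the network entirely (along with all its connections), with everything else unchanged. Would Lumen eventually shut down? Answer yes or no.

With Myriad removed:
Round 1 — Prism shuts down (initial).
  Borealis: +50 → 50 ≥ 40
  Galeon: +60 → 60 < 70
  Lumen: +80 → 80 < 90
Round 2 — Borealis shuts down.
  Nomad: +20 → 20 < 50
No further shutdowns.

no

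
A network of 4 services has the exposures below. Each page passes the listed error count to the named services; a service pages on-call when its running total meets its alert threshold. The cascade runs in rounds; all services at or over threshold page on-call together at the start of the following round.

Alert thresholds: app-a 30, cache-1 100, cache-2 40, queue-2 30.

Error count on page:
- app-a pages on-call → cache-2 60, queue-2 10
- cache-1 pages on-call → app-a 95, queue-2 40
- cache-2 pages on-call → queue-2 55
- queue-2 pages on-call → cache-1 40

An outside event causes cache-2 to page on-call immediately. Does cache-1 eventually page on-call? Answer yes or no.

Round 1 — cache-2 pages on-call (initial).
  queue-2: +55 → 55 ≥ 30
Round 2 — queue-2 pages on-call.
  cache-1: +40 → 40 < 100
No further pages.

no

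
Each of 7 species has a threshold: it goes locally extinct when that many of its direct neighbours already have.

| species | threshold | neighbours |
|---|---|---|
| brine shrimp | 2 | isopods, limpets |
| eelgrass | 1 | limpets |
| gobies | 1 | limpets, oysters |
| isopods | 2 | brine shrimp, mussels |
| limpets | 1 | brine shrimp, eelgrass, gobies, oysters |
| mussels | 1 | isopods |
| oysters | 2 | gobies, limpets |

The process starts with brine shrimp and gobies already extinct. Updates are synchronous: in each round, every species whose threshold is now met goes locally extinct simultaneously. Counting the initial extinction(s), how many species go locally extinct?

Round 1 — brine shrimp, gobies go locally extinct (initial).
Round 2 — checking thresholds:
  isopods: 1 of 2 neighbours < 2, not yet.
  limpets: 2 of 4 neighbours ≥ 1, goes locally extinct.
  oysters: 1 of 2 neighbours < 2, not yet.
Round 3 — checking thresholds:
  eelgrass: 1 of 1 neighbours ≥ 1, goes locally extinct.
  isopods: 1 of 2 neighbours < 2, not yet.
  oysters: 2 of 2 neighbours ≥ 2, goes locally extinct.
Round 4 — no new extinctions; cascade stops.

5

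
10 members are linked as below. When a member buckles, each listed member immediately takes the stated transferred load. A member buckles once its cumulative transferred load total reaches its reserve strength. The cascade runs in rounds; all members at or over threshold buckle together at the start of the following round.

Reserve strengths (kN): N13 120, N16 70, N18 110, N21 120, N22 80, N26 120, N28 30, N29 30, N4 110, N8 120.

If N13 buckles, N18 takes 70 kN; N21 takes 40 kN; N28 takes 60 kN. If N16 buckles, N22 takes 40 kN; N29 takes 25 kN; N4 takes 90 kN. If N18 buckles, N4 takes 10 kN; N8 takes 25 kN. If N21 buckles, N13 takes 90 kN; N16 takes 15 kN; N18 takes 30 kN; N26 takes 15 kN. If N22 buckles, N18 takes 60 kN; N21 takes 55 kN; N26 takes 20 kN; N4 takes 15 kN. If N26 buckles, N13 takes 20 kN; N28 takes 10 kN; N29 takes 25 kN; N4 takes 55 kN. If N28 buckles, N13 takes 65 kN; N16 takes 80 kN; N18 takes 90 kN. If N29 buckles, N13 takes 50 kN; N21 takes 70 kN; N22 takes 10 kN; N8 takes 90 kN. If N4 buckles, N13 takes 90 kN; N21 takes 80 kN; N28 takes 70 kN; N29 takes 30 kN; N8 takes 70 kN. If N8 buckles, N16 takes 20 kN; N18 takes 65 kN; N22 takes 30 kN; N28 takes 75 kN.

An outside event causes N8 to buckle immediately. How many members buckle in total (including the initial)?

4

Round 1 — N8 buckles (initial).
  N16: +20 → 20 < 70
  N18: +65 → 65 < 110
  N22: +30 → 30 < 80
  N28: +75 → 75 ≥ 30
Round 2 — N28 buckles.
  N13: +65 → 65 < 120
  N16: +80 → 100 ≥ 70
  N18: +90 → 155 ≥ 110
Round 3 — N16, N18 buckle.
  N22: +40 → 70 < 80
  N29: +25 → 25 < 30
  N4: +90+10 → 100 < 110
No further bucklings.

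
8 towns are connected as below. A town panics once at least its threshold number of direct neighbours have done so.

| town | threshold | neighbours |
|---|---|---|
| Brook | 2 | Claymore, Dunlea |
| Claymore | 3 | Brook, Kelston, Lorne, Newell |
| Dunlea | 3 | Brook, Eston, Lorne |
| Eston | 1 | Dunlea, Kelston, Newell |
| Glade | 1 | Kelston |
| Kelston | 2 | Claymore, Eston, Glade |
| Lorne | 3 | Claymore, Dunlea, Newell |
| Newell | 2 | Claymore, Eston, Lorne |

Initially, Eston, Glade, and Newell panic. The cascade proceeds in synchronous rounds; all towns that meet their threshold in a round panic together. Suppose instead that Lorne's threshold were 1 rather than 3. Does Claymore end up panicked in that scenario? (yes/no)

yes

With Lorne's threshold at 1:
Round 1 — Eston, Glade, Newell panic (initial).
Round 2 — checking thresholds:
  Claymore: 1 of 4 neighbours < 3, holds.
  Dunlea: 1 of 3 neighbours < 3, holds.
  Kelston: 2 of 3 neighbours ≥ 2, panics.
  Lorne: 1 of 3 neighbours ≥ 1, panics.
Round 3 — checking thresholds:
  Claymore: 3 of 4 neighbours ≥ 3, panics.
  Dunlea: 2 of 3 neighbours < 3, holds.
Round 4 — no new panics; cascade stops.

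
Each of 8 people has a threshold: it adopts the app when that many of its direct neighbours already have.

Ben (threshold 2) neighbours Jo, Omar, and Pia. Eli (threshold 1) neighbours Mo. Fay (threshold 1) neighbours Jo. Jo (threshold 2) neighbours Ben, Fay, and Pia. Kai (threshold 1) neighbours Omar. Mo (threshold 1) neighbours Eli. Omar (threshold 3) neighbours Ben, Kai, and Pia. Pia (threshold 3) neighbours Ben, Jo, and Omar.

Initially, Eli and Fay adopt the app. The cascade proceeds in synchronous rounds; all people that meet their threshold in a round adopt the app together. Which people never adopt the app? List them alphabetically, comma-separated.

Round 1 — Eli, Fay adopt the app (initial).
Round 2 — checking thresholds:
  Jo: 1 of 3 neighbours < 2, below threshold.
  Mo: 1 of 1 neighbours ≥ 1, adopts the app.
Round 3 — no new adoptions; cascade stops.

Ben, Jo, Kai, Omar, Pia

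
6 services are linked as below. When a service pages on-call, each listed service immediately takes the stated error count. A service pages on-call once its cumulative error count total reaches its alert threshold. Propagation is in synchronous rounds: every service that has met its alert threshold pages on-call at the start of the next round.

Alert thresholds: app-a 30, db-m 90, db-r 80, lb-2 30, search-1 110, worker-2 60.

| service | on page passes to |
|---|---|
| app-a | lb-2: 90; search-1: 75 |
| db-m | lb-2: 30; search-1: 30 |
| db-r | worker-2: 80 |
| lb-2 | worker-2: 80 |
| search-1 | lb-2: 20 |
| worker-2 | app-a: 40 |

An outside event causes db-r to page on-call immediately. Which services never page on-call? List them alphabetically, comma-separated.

db-m, search-1

Round 1 — db-r pages on-call (initial).
  worker-2: +80 → 80 ≥ 60
Round 2 — worker-2 pages on-call.
  app-a: +40 → 40 ≥ 30
Round 3 — app-a pages on-call.
  lb-2: +90 → 90 ≥ 30
  search-1: +75 → 75 < 110
Round 4 — lb-2 pages on-call.
No further pages.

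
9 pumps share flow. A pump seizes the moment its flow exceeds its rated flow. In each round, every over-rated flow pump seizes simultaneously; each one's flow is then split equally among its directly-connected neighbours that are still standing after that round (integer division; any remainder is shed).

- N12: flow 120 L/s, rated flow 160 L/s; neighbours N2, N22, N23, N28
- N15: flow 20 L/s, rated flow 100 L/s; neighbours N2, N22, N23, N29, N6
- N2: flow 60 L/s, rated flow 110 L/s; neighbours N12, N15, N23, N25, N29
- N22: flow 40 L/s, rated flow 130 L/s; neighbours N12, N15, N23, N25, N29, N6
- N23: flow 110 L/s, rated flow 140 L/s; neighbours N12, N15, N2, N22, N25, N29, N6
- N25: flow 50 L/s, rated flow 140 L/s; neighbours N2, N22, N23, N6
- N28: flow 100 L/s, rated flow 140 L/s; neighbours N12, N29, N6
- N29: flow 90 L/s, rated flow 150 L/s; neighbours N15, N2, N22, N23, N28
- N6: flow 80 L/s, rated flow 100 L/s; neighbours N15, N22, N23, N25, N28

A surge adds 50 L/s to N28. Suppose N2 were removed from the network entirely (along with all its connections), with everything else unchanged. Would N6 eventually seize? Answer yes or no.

With N2 removed:
Round 1 — N28 at 150 > 140. N28 seizes.
  N28 sheds 150 L/s to N12, N29, N6: 50 each.
    N12: 120+50 = 170 > 160
    N29: 90+50 = 140 ≤ 150
    N6: 80+50 = 130 > 100
Round 2 — N12, N6 seize.
  N12 sheds 170 L/s to N22, N23: 85 each.
    N22: 40+85 = 125 ≤ 130
    N23: 110+85 = 195 > 140
  N6 sheds 130 L/s to N15, N22, N23, N25: 32 each (2 lost).
    N15: 20+32 = 52 ≤ 100
    N22: 125+32 = 157 > 130
    N23: 195+32 = 227 > 140
    N25: 50+32 = 82 ≤ 140
Round 3 — N22, N23 seize.
  N22 sheds 157 L/s to N15, N25, N29: 52 each (1 lost).
    N15: 52+52 = 104 > 100
    N25: 82+52 = 134 ≤ 140
    N29: 140+52 = 192 > 150
  N23 sheds 227 L/s to N15, N25, N29: 75 each (2 lost).
    N15: 104+75 = 179 > 100
    N25: 134+75 = 209 > 140
    N29: 192+75 = 267 > 150
Round 4 — N15, N25, N29 seize.
  N15 sheds 179 L/s: no online neighbours, lost.
  N25 sheds 209 L/s: no online neighbours, lost.
  N29 sheds 267 L/s: no online neighbours, lost.
No further seizures.

yes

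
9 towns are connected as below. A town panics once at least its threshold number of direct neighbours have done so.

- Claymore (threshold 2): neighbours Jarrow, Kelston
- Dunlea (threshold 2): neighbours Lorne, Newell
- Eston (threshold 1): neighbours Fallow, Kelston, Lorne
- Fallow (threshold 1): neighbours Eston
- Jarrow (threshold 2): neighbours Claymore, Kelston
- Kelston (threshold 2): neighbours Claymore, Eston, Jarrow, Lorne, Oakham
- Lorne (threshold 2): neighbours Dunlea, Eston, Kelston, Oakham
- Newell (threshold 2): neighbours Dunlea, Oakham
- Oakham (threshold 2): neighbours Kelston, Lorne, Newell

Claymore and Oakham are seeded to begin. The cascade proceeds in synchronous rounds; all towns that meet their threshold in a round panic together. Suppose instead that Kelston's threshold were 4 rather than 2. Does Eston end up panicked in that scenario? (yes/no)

no

With Kelston's threshold at 4:
Round 1 — Claymore, Oakham panic (initial).
Round 2 — no new panics; cascade stops.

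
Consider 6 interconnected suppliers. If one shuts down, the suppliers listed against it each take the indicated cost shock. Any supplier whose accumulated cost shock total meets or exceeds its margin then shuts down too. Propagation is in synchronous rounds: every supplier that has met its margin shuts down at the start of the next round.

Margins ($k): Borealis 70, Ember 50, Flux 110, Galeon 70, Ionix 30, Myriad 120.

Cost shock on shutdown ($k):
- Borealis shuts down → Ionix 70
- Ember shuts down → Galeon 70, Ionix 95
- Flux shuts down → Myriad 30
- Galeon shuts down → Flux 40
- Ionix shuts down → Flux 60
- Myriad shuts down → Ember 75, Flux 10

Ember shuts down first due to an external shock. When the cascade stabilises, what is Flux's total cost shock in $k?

Round 1 — Ember shuts down (initial).
  Galeon: +70 → 70 ≥ 70
  Ionix: +95 → 95 ≥ 30
Round 2 — Galeon, Ionix shut down.
  Flux: +40+60 → 100 < 110
No further shutdowns.

100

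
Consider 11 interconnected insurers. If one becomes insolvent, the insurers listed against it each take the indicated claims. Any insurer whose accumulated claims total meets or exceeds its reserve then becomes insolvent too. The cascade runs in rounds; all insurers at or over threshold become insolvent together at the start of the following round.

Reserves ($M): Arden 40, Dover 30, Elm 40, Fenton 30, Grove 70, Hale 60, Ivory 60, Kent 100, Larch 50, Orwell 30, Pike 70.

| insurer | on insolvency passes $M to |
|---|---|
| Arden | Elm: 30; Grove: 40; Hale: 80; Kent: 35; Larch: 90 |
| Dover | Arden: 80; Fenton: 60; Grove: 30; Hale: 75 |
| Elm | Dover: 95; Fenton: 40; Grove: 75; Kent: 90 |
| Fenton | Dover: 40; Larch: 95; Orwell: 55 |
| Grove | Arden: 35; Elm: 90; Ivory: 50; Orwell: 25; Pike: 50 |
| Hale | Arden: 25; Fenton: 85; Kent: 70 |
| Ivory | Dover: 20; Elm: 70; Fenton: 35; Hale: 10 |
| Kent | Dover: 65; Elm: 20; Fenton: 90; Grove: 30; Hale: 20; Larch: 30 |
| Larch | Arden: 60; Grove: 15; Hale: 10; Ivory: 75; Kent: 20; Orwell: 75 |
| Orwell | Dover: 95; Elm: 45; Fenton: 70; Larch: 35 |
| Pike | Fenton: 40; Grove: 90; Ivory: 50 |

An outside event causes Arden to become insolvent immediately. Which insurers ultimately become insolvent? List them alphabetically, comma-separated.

Arden, Dover, Elm, Fenton, Grove, Hale, Ivory, Kent, Larch, Orwell

Round 1 — Arden becomes insolvent (initial).
  Elm: +30 → 30 < 40
  Grove: +40 → 40 < 70
  Hale: +80 → 80 ≥ 60
  Kent: +35 → 35 < 100
  Larch: +90 → 90 ≥ 50
Round 2 — Hale, Larch become insolvent.
  Fenton: +85 → 85 ≥ 30
  Grove: +15 → 55 < 70
  Ivory: +75 → 75 ≥ 60
  Kent: +70+20 → 125 ≥ 100
  Orwell: +75 → 75 ≥ 30
Round 3 — Fenton, Ivory, Kent, Orwell become insolvent.
  Dover: +40+20+65+95 → 220 ≥ 30
  Elm: +70+20+45 → 165 ≥ 40
  Grove: +30 → 85 ≥ 70
Round 4 — Dover, Elm, Grove become insolvent.
  Pike: +50 → 50 < 70
No further insolvencies.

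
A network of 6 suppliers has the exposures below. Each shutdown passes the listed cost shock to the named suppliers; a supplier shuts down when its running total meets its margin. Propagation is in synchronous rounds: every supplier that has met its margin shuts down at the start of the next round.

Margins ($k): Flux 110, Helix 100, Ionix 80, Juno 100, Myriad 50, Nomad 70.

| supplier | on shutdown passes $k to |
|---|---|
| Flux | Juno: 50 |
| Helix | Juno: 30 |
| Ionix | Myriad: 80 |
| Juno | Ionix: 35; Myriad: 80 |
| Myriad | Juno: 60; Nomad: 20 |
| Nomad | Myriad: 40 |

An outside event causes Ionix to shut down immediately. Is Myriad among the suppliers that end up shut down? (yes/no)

yes

Round 1 — Ionix shuts down (initial).
  Myriad: +80 → 80 ≥ 50
Round 2 — Myriad shuts down.
  Juno: +60 → 60 < 100
  Nomad: +20 → 20 < 70
No further shutdowns.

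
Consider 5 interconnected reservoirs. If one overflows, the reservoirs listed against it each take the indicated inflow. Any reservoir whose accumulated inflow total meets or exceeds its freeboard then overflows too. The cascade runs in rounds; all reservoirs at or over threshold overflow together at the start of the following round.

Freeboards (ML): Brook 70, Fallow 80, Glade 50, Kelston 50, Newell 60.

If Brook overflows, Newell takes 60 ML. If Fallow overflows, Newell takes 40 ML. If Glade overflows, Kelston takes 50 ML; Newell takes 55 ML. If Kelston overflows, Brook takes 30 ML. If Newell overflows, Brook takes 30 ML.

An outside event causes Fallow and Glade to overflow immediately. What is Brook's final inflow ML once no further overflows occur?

60

Round 1 — Fallow, Glade overflow (initial).
  Kelston: +50 → 50 ≥ 50
  Newell: +40+55 → 95 ≥ 60
Round 2 — Kelston, Newell overflow.
  Brook: +30+30 → 60 < 70
No further overflows.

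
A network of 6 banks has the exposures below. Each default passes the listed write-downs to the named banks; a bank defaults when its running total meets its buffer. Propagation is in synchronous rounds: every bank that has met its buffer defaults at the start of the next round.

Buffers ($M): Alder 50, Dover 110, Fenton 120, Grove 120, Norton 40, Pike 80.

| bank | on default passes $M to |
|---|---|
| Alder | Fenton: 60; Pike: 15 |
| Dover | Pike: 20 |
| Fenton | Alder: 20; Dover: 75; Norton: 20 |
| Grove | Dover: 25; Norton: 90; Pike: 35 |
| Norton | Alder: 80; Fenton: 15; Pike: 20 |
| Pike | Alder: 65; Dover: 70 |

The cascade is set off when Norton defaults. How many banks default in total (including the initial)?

2

Round 1 — Norton defaults (initial).
  Alder: +80 → 80 ≥ 50
  Fenton: +15 → 15 < 120
  Pike: +20 → 20 < 80
Round 2 — Alder defaults.
  Fenton: +60 → 75 < 120
  Pike: +15 → 35 < 80
No further defaults.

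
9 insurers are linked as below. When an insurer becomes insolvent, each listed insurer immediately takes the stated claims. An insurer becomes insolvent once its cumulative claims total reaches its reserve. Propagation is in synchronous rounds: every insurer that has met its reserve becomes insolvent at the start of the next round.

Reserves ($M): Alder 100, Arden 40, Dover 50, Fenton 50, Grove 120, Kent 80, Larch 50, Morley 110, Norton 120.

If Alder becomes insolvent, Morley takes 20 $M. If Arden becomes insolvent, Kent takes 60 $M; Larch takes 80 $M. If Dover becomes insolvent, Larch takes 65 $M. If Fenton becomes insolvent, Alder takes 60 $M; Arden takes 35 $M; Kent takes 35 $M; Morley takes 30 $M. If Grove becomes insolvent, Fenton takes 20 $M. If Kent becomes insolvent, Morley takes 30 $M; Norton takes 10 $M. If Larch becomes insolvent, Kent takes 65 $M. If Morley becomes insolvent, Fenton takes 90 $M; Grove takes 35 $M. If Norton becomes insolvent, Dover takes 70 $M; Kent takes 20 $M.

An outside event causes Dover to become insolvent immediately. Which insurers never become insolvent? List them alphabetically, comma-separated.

Round 1 — Dover becomes insolvent (initial).
  Larch: +65 → 65 ≥ 50
Round 2 — Larch becomes insolvent.
  Kent: +65 → 65 < 80
No further insolvencies.

Alder, Arden, Fenton, Grove, Kent, Morley, Norton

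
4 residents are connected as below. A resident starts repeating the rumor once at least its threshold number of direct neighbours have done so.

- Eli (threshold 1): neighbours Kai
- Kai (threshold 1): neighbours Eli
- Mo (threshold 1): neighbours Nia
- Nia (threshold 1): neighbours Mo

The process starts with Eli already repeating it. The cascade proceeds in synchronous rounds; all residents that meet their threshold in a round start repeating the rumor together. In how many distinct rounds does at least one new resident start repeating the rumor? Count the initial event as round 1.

2

Round 1 — Eli starts repeating the rumor (initial).
Round 2 — checking thresholds:
  Kai: 1 of 1 neighbours ≥ 1, starts repeating the rumor.
Round 3 — no new spreads; cascade stops.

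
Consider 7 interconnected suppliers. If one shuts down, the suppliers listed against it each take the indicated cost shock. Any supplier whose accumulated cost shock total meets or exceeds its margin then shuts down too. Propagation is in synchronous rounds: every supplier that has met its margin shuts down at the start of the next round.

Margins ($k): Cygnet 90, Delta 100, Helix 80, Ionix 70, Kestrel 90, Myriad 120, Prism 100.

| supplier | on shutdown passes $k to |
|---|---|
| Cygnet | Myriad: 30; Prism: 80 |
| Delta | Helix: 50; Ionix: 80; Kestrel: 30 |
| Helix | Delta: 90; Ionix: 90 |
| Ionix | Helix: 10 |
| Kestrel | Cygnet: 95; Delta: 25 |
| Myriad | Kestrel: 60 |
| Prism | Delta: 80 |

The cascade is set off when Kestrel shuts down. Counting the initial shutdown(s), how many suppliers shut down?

2

Round 1 — Kestrel shuts down (initial).
  Cygnet: +95 → 95 ≥ 90
  Delta: +25 → 25 < 100
Round 2 — Cygnet shuts down.
  Myriad: +30 → 30 < 120
  Prism: +80 → 80 < 100
No further shutdowns.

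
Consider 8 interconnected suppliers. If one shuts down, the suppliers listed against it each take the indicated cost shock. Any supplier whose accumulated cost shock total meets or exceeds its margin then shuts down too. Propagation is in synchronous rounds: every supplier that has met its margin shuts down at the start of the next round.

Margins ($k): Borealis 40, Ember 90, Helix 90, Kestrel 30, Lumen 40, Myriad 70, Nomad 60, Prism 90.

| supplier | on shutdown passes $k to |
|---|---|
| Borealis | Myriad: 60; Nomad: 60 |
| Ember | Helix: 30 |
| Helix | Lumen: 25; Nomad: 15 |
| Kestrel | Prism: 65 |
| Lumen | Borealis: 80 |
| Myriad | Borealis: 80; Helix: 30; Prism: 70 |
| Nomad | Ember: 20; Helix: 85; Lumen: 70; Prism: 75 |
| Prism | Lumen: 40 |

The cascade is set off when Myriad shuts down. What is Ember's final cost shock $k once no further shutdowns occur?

Round 1 — Myriad shuts down (initial).
  Borealis: +80 → 80 ≥ 40
  Helix: +30 → 30 < 90
  Prism: +70 → 70 < 90
Round 2 — Borealis shuts down.
  Nomad: +60 → 60 ≥ 60
Round 3 — Nomad shuts down.
  Ember: +20 → 20 < 90
  Helix: +85 → 115 ≥ 90
  Lumen: +70 → 70 ≥ 40
  Prism: +75 → 145 ≥ 90
Round 4 — Helix, Lumen, Prism shut down.
No further shutdowns.

20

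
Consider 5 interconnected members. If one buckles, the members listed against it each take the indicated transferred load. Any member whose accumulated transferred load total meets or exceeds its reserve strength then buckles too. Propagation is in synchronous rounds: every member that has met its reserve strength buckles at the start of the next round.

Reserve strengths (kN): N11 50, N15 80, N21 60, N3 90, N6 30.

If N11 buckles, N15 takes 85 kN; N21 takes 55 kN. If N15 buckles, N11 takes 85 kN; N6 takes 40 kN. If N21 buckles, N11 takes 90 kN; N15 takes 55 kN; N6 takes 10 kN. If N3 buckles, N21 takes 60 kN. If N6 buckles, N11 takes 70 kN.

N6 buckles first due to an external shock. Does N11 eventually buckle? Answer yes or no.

Round 1 — N6 buckles (initial).
  N11: +70 → 70 ≥ 50
Round 2 — N11 buckles.
  N15: +85 → 85 ≥ 80
  N21: +55 → 55 < 60
Round 3 — N15 buckles.
No further bucklings.

yes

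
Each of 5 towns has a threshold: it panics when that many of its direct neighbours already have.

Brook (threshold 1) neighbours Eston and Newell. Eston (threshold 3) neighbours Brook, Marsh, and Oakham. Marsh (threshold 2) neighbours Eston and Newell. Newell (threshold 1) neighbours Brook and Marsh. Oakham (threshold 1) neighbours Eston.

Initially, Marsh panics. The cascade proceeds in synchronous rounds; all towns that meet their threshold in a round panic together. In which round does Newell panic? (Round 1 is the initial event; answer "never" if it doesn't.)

2

Round 1 — Marsh panics (initial).
Round 2 — checking thresholds:
  Eston: 1 of 3 neighbours < 3, holds.
  Newell: 1 of 2 neighbours ≥ 1, panics.
Round 3 — checking thresholds:
  Brook: 1 of 2 neighbours ≥ 1, panics.
  Eston: 1 of 3 neighbours < 3, holds.
Round 4 — no new panics; cascade stops.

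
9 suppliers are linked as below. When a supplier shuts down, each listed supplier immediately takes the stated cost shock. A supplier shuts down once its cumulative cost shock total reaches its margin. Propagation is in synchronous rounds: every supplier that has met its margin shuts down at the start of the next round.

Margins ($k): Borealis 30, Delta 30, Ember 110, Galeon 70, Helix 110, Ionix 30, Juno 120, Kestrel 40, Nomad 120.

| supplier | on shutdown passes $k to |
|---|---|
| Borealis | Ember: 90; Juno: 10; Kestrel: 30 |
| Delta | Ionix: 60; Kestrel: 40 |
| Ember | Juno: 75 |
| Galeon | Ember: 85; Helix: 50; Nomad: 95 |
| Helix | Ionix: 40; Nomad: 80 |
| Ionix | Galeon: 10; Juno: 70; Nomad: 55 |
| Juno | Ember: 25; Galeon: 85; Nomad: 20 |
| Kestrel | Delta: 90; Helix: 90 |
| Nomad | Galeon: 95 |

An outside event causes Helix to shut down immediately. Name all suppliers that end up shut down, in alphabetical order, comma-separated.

Round 1 — Helix shuts down (initial).
  Ionix: +40 → 40 ≥ 30
  Nomad: +80 → 80 < 120
Round 2 — Ionix shuts down.
  Galeon: +10 → 10 < 70
  Juno: +70 → 70 < 120
  Nomad: +55 → 135 ≥ 120
Round 3 — Nomad shuts down.
  Galeon: +95 → 105 ≥ 70
Round 4 — Galeon shuts down.
  Ember: +85 → 85 < 110
No further shutdowns.

Galeon, Helix, Ionix, Nomad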